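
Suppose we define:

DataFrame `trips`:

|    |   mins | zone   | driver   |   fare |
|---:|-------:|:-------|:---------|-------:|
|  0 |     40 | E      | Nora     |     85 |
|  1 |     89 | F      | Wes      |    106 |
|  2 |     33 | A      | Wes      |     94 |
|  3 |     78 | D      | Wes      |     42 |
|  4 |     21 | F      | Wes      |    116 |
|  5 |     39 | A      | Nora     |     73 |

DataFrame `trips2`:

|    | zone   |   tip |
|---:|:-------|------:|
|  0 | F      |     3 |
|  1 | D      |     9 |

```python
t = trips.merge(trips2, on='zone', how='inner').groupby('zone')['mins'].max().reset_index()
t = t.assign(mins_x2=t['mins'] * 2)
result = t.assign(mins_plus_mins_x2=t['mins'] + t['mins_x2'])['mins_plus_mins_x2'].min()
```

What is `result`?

234

merge on 'zone' (how='inner') → 3 rows:
   mins zone driver  fare  tip
0    89    F    Wes   106    3
1    78    D    Wes    42    9
2    21    F    Wes   116    3
group by zone, max of mins:
zone
D    78
F    89
Name: mins, dtype: int64
reset_index():
  zone  mins
0    D    78
1    F    89
add column mins_x2 = t['mins'] * 2:
  zone  mins  mins_x2
0    D    78      156
1    F    89      178
add column mins_plus_mins_x2 = t['mins'] + t['mins_x2']:
  zone  mins  mins_x2  mins_plus_mins_x2
0    D    78      156                234
1    F    89      178                267
min of column 'mins_plus_mins_x2' → 234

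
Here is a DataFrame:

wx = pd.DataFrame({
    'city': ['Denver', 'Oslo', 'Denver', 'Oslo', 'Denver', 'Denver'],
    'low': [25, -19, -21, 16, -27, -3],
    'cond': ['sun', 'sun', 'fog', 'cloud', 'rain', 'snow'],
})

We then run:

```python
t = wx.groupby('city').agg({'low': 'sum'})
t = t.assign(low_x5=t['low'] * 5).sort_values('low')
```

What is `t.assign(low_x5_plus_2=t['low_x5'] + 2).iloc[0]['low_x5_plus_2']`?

group by city, sum of low:
        low
city       
Denver  -26
Oslo     -3
add column low_x5 = t['low'] * 5:
        low  low_x5
city               
Denver  -26    -130
Oslo     -3     -15
sort by low:
        low  low_x5
city               
Denver  -26    -130
Oslo     -3     -15
add column low_x5_plus_2 = t['low_x5'] + 2:
        low  low_x5  low_x5_plus_2
city                              
Denver  -26    -130           -128
Oslo     -3     -15            -13

-128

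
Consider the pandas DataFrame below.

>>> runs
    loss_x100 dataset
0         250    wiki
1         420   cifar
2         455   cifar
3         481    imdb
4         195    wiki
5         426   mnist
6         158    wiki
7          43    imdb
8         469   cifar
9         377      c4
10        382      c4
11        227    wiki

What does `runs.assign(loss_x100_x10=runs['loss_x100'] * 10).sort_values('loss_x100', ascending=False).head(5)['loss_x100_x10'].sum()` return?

22510

add column loss_x100_x10 = runs['loss_x100'] * 10:
    loss_x100 dataset  loss_x100_x10
0         250    wiki           2500
1         420   cifar           4200
2         455   cifar           4550
3         481    imdb           4810
4         195    wiki           1950
5         426   mnist           4260
6         158    wiki           1580
7          43    imdb            430
8         469   cifar           4690
9         377      c4           3770
10        382      c4           3820
11        227    wiki           2270
sort by loss_x100 descending:
    loss_x100 dataset  loss_x100_x10
3         481    imdb           4810
8         469   cifar           4690
2         455   cifar           4550
5         426   mnist           4260
1         420   cifar           4200
10        382      c4           3820
9         377      c4           3770
0         250    wiki           2500
11        227    wiki           2270
4         195    wiki           1950
6         158    wiki           1580
7          43    imdb            430
take first 5 rows:
   loss_x100 dataset  loss_x100_x10
3        481    imdb           4810
8        469   cifar           4690
2        455   cifar           4550
5        426   mnist           4260
1        420   cifar           4200
Reading off the sum of column 'loss_x100_x10', we get 22510.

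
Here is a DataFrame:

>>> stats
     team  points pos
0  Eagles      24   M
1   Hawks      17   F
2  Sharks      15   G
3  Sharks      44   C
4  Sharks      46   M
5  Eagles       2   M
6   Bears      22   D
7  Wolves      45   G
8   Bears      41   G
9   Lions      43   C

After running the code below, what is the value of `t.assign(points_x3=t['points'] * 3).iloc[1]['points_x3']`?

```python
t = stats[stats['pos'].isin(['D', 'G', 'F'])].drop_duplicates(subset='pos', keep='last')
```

filter rows where pos in ['D', 'G', 'F']:
     team  points pos
1   Hawks      17   F
2  Sharks      15   G
6   Bears      22   D
7  Wolves      45   G
8   Bears      41   G
drop duplicate pos (keep=last):
    team  points pos
1  Hawks      17   F
6  Bears      22   D
8  Bears      41   G
add column points_x3 = t['points'] * 3:
    team  points pos  points_x3
1  Hawks      17   F         51
6  Bears      22   D         66
8  Bears      41   G        123
Hence 66.

66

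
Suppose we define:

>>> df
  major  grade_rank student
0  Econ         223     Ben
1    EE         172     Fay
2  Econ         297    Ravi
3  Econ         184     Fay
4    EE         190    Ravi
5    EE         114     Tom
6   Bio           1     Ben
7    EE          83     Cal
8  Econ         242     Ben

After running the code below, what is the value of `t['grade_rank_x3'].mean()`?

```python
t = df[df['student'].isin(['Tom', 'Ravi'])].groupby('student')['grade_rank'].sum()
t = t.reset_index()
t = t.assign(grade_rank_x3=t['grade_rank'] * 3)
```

filter rows where student in ['Tom', 'Ravi']:
  major  grade_rank student
2  Econ         297    Ravi
4    EE         190    Ravi
5    EE         114     Tom
group by student, sum of grade_rank:
student
Ravi    487
Tom     114
Name: grade_rank, dtype: int64
reset_index():
  student  grade_rank
0    Ravi         487
1     Tom         114
add column grade_rank_x3 = t['grade_rank'] * 3:
  student  grade_rank  grade_rank_x3
0    Ravi         487           1461
1     Tom         114            342
Finally, mean of column 'grade_rank_x3' = 901.5.

901.5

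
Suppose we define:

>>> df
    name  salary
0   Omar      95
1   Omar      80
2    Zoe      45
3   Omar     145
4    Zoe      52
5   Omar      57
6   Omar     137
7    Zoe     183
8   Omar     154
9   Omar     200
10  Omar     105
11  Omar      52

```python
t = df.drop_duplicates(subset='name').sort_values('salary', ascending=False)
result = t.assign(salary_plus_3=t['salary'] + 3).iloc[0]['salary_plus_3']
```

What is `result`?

drop duplicate name (keep=first):
   name  salary
0  Omar      95
2   Zoe      45
sort by salary descending:
   name  salary
0  Omar      95
2   Zoe      45
add column salary_plus_3 = t['salary'] + 3:
   name  salary  salary_plus_3
0  Omar      95             98
2   Zoe      45             48

98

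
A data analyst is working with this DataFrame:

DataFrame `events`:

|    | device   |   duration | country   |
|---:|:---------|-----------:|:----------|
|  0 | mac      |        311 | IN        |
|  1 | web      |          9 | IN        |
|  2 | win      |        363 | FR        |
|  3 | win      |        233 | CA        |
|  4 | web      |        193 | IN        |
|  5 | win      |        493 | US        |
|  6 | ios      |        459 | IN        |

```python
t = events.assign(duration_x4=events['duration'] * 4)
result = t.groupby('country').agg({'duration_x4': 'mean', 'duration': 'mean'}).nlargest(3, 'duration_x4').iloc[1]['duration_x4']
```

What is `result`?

1452.0

add column duration_x4 = events['duration'] * 4:
  device  duration country  duration_x4
0    mac       311      IN         1244
1    web         9      IN           36
2    win       363      FR         1452
3    win       233      CA          932
4    web       193      IN          772
5    win       493      US         1972
6    ios       459      IN         1836
group by country: mean(duration_x4), mean(duration):
         duration_x4  duration
country                       
CA             932.0     233.0
FR            1452.0     363.0
IN             972.0     243.0
US            1972.0     493.0
take 3 rows with largest duration_x4:
         duration_x4  duration
country                       
US            1972.0     493.0
FR            1452.0     363.0
IN             972.0     243.0
Finally, value at position 1, column 'duration_x4' = 1452.0.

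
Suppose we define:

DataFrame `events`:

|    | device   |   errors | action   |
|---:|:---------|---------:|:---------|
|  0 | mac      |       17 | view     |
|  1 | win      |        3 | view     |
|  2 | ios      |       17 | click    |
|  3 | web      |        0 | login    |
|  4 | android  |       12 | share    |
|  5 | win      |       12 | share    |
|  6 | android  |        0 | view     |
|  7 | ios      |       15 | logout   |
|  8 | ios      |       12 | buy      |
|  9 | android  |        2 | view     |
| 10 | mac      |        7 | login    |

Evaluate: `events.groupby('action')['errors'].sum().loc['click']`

group by action, sum of errors:
action
buy       12
click     17
login      7
logout    15
share     24
view      22
Name: errors, dtype: int64

17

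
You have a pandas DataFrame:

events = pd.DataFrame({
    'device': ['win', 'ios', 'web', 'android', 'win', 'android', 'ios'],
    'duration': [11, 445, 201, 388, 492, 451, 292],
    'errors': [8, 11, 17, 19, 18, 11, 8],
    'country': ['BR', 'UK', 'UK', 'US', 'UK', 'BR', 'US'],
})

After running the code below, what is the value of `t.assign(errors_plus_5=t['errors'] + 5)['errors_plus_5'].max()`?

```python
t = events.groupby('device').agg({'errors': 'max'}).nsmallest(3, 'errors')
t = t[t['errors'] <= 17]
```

group by device, max of errors:
         errors
device         
android      19
ios          11
web          17
win          18
take 3 rows with smallest errors:
        errors
device        
ios         11
web         17
win         18
filter rows where errors <= 17:
        errors
device        
ios         11
web         17
add column errors_plus_5 = t['errors'] + 5:
        errors  errors_plus_5
device                       
ios         11             16
web         17             22
Then the max of column 'errors_plus_5': 22

22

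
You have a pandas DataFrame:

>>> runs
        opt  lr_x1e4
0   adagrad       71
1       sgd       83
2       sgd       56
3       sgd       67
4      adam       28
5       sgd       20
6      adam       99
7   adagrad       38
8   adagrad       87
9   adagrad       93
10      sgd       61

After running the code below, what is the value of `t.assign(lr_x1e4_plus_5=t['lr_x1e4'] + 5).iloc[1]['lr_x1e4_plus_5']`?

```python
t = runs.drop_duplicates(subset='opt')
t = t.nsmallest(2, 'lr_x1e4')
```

76

drop duplicate opt (keep=first):
       opt  lr_x1e4
0  adagrad       71
1      sgd       83
4     adam       28
take 2 rows with smallest lr_x1e4:
       opt  lr_x1e4
4     adam       28
0  adagrad       71
add column lr_x1e4_plus_5 = t['lr_x1e4'] + 5:
       opt  lr_x1e4  lr_x1e4_plus_5
4     adam       28              33
0  adagrad       71              76
value at position 1, column 'lr_x1e4_plus_5' → 76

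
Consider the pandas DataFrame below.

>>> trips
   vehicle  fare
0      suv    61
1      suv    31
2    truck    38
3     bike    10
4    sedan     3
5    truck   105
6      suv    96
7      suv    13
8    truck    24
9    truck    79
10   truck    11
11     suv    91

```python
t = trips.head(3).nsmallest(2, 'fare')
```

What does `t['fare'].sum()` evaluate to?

69

take first 3 rows:
  vehicle  fare
0     suv    61
1     suv    31
2   truck    38
take 2 rows with smallest fare:
  vehicle  fare
1     suv    31
2   truck    38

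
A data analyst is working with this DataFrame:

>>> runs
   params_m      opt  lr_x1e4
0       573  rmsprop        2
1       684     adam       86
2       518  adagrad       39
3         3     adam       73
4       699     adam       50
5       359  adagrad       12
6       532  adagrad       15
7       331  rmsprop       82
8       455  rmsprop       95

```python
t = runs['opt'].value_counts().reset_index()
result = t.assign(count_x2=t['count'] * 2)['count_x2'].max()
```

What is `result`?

value_counts of opt:
opt
rmsprop    3
adam       3
adagrad    3
Name: count, dtype: int64
reset_index():
       opt  count
0  rmsprop      3
1     adam      3
2  adagrad      3
add column count_x2 = t['count'] * 2:
       opt  count  count_x2
0  rmsprop      3         6
1     adam      3         6
2  adagrad      3         6
Finally, max of column 'count_x2' = 6.

6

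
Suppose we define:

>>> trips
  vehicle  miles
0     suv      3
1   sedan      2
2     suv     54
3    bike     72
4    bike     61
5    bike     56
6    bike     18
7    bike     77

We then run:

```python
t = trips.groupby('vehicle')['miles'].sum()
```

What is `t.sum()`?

group by vehicle, sum of miles:
vehicle
bike     284
sedan      2
suv       57
Name: miles, dtype: int64

343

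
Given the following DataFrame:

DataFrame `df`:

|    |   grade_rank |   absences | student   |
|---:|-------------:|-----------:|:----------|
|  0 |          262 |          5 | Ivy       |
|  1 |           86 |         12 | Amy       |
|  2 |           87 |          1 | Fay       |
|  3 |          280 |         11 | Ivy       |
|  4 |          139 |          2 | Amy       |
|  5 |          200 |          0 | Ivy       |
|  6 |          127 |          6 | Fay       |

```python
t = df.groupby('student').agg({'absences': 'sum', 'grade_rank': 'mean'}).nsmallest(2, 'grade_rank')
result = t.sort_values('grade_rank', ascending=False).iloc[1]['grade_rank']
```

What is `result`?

group by student: sum(absences), mean(grade_rank):
         absences  grade_rank
student                      
Amy            14  112.500000
Fay             7  107.000000
Ivy            16  247.333333
take 2 rows with smallest grade_rank:
         absences  grade_rank
student                      
Fay             7       107.0
Amy            14       112.5
sort by grade_rank descending:
         absences  grade_rank
student                      
Amy            14       112.5
Fay             7       107.0

107.0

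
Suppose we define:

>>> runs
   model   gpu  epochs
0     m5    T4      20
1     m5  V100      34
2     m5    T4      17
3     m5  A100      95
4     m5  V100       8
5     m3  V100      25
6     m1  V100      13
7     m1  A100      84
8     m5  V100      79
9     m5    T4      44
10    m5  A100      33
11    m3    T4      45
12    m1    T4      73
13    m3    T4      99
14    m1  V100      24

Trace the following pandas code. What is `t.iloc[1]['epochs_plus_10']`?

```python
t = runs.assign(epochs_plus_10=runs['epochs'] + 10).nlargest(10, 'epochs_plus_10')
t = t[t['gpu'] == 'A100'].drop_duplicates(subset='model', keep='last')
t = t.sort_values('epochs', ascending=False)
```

add column epochs_plus_10 = runs['epochs'] + 10:
   model   gpu  epochs  epochs_plus_10
0     m5    T4      20              30
1     m5  V100      34              44
2     m5    T4      17              27
3     m5  A100      95             105
4     m5  V100       8              18
5     m3  V100      25              35
6     m1  V100      13              23
7     m1  A100      84              94
8     m5  V100      79              89
9     m5    T4      44              54
10    m5  A100      33              43
11    m3    T4      45              55
12    m1    T4      73              83
13    m3    T4      99             109
14    m1  V100      24              34
take 10 rows with largest epochs_plus_10:
   model   gpu  epochs  epochs_plus_10
13    m3    T4      99             109
3     m5  A100      95             105
7     m1  A100      84              94
8     m5  V100      79              89
12    m1    T4      73              83
11    m3    T4      45              55
9     m5    T4      44              54
1     m5  V100      34              44
10    m5  A100      33              43
5     m3  V100      25              35
filter rows where gpu == 'A100':
   model   gpu  epochs  epochs_plus_10
3     m5  A100      95             105
7     m1  A100      84              94
10    m5  A100      33              43
drop duplicate model (keep=last):
   model   gpu  epochs  epochs_plus_10
7     m1  A100      84              94
10    m5  A100      33              43
sort by epochs descending:
   model   gpu  epochs  epochs_plus_10
7     m1  A100      84              94
10    m5  A100      33              43
Reading off the value at position 1, column 'epochs_plus_10', we get 43.

43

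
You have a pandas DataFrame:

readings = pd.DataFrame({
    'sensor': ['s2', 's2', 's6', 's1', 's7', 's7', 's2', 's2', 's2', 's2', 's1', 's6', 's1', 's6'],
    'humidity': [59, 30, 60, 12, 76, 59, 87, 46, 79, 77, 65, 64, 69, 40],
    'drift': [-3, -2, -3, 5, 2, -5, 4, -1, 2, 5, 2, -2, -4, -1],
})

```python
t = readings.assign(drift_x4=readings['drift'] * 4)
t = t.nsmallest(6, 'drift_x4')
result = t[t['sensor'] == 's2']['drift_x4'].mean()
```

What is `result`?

add column drift_x4 = readings['drift'] * 4:
   sensor  humidity  drift  drift_x4
0      s2        59     -3       -12
1      s2        30     -2        -8
2      s6        60     -3       -12
3      s1        12      5        20
4      s7        76      2         8
5      s7        59     -5       -20
6      s2        87      4        16
7      s2        46     -1        -4
8      s2        79      2         8
9      s2        77      5        20
10     s1        65      2         8
11     s6        64     -2        -8
12     s1        69     -4       -16
13     s6        40     -1        -4
take 6 rows with smallest drift_x4:
   sensor  humidity  drift  drift_x4
5      s7        59     -5       -20
12     s1        69     -4       -16
0      s2        59     -3       -12
2      s6        60     -3       -12
1      s2        30     -2        -8
11     s6        64     -2        -8
filter rows where sensor == 's2':
  sensor  humidity  drift  drift_x4
0     s2        59     -3       -12
1     s2        30     -2        -8

-10.0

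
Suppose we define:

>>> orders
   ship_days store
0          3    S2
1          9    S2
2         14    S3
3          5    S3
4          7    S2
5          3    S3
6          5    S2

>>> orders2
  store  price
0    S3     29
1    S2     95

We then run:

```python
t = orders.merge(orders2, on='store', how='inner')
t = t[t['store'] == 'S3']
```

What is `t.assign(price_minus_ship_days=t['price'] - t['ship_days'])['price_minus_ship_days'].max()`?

merge on 'store' (how='inner') → 7 rows:
   ship_days store  price
0          3    S2     95
1          9    S2     95
2         14    S3     29
3          5    S3     29
4          7    S2     95
5          3    S3     29
6          5    S2     95
filter rows where store == 'S3':
   ship_days store  price
2         14    S3     29
3          5    S3     29
5          3    S3     29
add column price_minus_ship_days = t['price'] - t['ship_days']:
   ship_days store  price  price_minus_ship_days
2         14    S3     29                     15
3          5    S3     29                     24
5          3    S3     29                     26
Taking the max of column 'price_minus_ship_days' gives 26.

26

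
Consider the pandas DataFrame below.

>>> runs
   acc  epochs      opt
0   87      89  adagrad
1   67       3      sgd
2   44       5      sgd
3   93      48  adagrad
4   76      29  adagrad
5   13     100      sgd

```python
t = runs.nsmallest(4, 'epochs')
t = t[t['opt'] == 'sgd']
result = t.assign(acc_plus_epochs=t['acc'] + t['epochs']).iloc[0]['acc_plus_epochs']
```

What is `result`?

70

take 4 rows with smallest epochs:
   acc  epochs      opt
1   67       3      sgd
2   44       5      sgd
4   76      29  adagrad
3   93      48  adagrad
filter rows where opt == 'sgd':
   acc  epochs  opt
1   67       3  sgd
2   44       5  sgd
add column acc_plus_epochs = t['acc'] + t['epochs']:
   acc  epochs  opt  acc_plus_epochs
1   67       3  sgd               70
2   44       5  sgd               49
Finally, value at position 0, column 'acc_plus_epochs' = 70.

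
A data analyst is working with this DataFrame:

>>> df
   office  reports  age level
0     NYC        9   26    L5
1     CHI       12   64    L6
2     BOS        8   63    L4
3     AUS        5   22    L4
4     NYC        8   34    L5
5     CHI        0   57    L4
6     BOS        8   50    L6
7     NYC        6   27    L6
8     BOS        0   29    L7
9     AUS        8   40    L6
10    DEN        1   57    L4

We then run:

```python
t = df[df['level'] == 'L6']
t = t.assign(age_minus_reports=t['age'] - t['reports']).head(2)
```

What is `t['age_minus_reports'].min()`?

42

filter rows where level == 'L6':
  office  reports  age level
1    CHI       12   64    L6
6    BOS        8   50    L6
7    NYC        6   27    L6
9    AUS        8   40    L6
add column age_minus_reports = t['age'] - t['reports']:
  office  reports  age level  age_minus_reports
1    CHI       12   64    L6                 52
6    BOS        8   50    L6                 42
7    NYC        6   27    L6                 21
9    AUS        8   40    L6                 32
take first 2 rows:
  office  reports  age level  age_minus_reports
1    CHI       12   64    L6                 52
6    BOS        8   50    L6                 42
So min() = 42.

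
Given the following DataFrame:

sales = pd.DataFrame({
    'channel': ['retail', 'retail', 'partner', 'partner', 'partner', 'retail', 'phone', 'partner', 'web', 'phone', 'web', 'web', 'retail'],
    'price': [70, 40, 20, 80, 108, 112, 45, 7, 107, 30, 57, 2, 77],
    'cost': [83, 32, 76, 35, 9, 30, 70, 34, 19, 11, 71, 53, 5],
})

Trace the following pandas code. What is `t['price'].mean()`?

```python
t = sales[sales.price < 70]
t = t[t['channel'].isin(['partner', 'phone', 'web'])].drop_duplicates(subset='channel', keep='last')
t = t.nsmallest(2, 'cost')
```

18.5

filter rows where price < 70:
    channel  price  cost
1    retail     40    32
2   partner     20    76
6     phone     45    70
7   partner      7    34
9     phone     30    11
10      web     57    71
11      web      2    53
filter rows where channel in ['partner', 'phone', 'web']:
    channel  price  cost
2   partner     20    76
6     phone     45    70
7   partner      7    34
9     phone     30    11
10      web     57    71
11      web      2    53
drop duplicate channel (keep=last):
    channel  price  cost
7   partner      7    34
9     phone     30    11
11      web      2    53
take 2 rows with smallest cost:
   channel  price  cost
9    phone     30    11
7  partner      7    34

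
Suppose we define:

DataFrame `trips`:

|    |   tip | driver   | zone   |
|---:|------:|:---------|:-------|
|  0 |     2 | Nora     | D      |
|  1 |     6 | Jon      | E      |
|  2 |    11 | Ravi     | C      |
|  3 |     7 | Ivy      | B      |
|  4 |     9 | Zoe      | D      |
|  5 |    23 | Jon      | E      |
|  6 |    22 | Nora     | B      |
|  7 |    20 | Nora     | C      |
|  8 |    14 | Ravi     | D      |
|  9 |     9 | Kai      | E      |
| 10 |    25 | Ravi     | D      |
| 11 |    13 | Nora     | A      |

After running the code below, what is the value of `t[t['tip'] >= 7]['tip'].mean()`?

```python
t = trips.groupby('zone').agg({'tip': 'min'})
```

group by zone, min of tip:
      tip
zone     
A      13
B       7
C      11
D       2
E       6
filter rows where tip >= 7:
      tip
zone     
A      13
B       7
C      11

10.3333333333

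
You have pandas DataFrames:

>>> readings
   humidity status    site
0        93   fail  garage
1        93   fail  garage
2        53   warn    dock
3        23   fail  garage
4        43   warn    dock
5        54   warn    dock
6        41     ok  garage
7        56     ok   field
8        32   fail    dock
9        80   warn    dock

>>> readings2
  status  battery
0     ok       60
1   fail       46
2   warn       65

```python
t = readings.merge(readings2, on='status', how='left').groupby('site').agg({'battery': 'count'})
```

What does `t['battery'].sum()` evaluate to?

merge on 'status' (how='left') → 10 rows:
   humidity status    site  battery
0        93   fail  garage       46
1        93   fail  garage       46
2        53   warn    dock       65
3        23   fail  garage       46
4        43   warn    dock       65
5        54   warn    dock       65
6        41     ok  garage       60
7        56     ok   field       60
8        32   fail    dock       46
9        80   warn    dock       65
group by site, count of battery:
        battery
site           
dock          5
field         1
garage        4

10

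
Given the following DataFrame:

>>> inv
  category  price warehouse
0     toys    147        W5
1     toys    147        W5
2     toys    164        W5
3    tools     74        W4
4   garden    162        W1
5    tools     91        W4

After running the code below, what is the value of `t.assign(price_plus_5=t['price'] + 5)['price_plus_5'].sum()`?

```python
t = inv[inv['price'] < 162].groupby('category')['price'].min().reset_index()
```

231

filter rows where price < 162:
  category  price warehouse
0     toys    147        W5
1     toys    147        W5
3    tools     74        W4
5    tools     91        W4
group by category, min of price:
category
tools     74
toys     147
Name: price, dtype: int64
reset_index():
  category  price
0    tools     74
1     toys    147
add column price_plus_5 = t['price'] + 5:
  category  price  price_plus_5
0    tools     74            79
1     toys    147           152
Finally, sum of column 'price_plus_5' = 231.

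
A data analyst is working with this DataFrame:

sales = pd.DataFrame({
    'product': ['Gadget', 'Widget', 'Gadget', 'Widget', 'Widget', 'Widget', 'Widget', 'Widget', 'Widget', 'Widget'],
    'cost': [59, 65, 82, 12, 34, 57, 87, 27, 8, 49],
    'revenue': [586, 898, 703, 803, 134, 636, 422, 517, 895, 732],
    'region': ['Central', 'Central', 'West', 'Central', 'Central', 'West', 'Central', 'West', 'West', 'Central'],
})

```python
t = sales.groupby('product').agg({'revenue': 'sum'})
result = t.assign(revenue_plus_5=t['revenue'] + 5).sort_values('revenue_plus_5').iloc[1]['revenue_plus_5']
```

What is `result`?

group by product, sum of revenue:
         revenue
product         
Gadget      1289
Widget      5037
add column revenue_plus_5 = t['revenue'] + 5:
         revenue  revenue_plus_5
product                         
Gadget      1289            1294
Widget      5037            5042
sort by revenue_plus_5:
         revenue  revenue_plus_5
product                         
Gadget      1289            1294
Widget      5037            5042
Taking the value at position 1, column 'revenue_plus_5' gives 5042.

5042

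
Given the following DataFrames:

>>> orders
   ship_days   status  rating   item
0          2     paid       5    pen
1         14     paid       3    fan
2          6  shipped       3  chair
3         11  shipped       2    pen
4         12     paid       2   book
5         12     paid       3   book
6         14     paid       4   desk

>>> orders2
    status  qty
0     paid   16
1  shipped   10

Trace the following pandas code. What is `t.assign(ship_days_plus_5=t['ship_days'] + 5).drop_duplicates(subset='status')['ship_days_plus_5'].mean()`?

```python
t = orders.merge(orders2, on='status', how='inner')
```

9.0

merge on 'status' (how='inner') → 7 rows:
   ship_days   status  rating   item  qty
0          2     paid       5    pen   16
1         14     paid       3    fan   16
2          6  shipped       3  chair   10
3         11  shipped       2    pen   10
4         12     paid       2   book   16
5         12     paid       3   book   16
6         14     paid       4   desk   16
add column ship_days_plus_5 = t['ship_days'] + 5:
   ship_days   status  rating   item  qty  ship_days_plus_5
0          2     paid       5    pen   16                 7
1         14     paid       3    fan   16                19
2          6  shipped       3  chair   10                11
3         11  shipped       2    pen   10                16
4         12     paid       2   book   16                17
5         12     paid       3   book   16                17
6         14     paid       4   desk   16                19
drop duplicate status (keep=first):
   ship_days   status  rating   item  qty  ship_days_plus_5
0          2     paid       5    pen   16                 7
2          6  shipped       3  chair   10                11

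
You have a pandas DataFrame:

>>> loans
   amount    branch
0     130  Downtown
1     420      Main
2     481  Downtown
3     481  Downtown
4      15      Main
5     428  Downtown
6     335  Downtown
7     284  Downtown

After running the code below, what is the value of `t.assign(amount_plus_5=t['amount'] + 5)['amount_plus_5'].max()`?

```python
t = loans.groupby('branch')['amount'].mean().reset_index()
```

361.5

group by branch, mean of amount:
branch
Downtown    356.5
Main        217.5
Name: amount, dtype: float64
reset_index():
     branch  amount
0  Downtown   356.5
1      Main   217.5
add column amount_plus_5 = t['amount'] + 5:
     branch  amount  amount_plus_5
0  Downtown   356.5          361.5
1      Main   217.5          222.5
So max() = 361.5.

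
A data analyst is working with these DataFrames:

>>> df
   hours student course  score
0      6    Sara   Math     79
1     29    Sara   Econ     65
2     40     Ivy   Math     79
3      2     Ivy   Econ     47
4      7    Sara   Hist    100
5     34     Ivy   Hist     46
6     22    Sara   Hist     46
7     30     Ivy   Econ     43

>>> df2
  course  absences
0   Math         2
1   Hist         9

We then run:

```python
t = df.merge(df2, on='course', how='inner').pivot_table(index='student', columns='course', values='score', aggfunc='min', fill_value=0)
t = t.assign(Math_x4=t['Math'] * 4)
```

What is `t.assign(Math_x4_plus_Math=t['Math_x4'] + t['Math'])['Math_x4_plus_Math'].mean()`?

395.0

merge on 'course' (how='inner') → 5 rows:
   hours student course  score  absences
0      6    Sara   Math     79         2
1     40     Ivy   Math     79         2
2      7    Sara   Hist    100         9
3     34     Ivy   Hist     46         9
4     22    Sara   Hist     46         9
pivot: rows=student, cols=course, min(score):
course   Hist  Math
student            
Ivy        46    79
Sara       46    79
add column Math_x4 = t['Math'] * 4:
course   Hist  Math  Math_x4
student                     
Ivy        46    79      316
Sara       46    79      316
add column Math_x4_plus_Math = t['Math_x4'] + t['Math']:
course   Hist  Math  Math_x4  Math_x4_plus_Math
student                                        
Ivy        46    79      316                395
Sara       46    79      316                395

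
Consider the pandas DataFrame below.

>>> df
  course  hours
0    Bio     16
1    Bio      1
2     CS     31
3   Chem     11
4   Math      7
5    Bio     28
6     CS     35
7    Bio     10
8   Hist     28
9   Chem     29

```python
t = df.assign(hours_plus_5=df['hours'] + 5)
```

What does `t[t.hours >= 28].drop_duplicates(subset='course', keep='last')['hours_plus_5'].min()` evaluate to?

33

add column hours_plus_5 = df['hours'] + 5:
  course  hours  hours_plus_5
0    Bio     16            21
1    Bio      1             6
2     CS     31            36
3   Chem     11            16
4   Math      7            12
5    Bio     28            33
6     CS     35            40
7    Bio     10            15
8   Hist     28            33
9   Chem     29            34
filter rows where hours >= 28:
  course  hours  hours_plus_5
2     CS     31            36
5    Bio     28            33
6     CS     35            40
8   Hist     28            33
9   Chem     29            34
drop duplicate course (keep=last):
  course  hours  hours_plus_5
5    Bio     28            33
6     CS     35            40
8   Hist     28            33
9   Chem     29            34
Taking the min of column 'hours_plus_5' gives 33.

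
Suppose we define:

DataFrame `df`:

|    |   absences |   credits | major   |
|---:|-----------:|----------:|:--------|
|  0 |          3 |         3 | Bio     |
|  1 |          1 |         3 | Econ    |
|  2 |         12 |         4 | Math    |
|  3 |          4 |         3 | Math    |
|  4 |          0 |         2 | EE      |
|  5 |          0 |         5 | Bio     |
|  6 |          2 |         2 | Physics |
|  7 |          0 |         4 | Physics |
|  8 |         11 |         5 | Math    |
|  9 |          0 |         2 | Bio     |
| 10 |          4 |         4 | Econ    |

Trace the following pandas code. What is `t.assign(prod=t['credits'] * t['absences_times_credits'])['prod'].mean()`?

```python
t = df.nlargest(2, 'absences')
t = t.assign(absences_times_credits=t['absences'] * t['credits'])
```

233.5

take 2 rows with largest absences:
   absences  credits major
2        12        4  Math
8        11        5  Math
add column absences_times_credits = t['absences'] * t['credits']:
   absences  credits major  absences_times_credits
2        12        4  Math                      48
8        11        5  Math                      55
add column prod = t['credits'] * t['absences_times_credits']:
   absences  credits major  absences_times_credits  prod
2        12        4  Math                      48   192
8        11        5  Math                      55   275
Then the mean of column 'prod': 233.5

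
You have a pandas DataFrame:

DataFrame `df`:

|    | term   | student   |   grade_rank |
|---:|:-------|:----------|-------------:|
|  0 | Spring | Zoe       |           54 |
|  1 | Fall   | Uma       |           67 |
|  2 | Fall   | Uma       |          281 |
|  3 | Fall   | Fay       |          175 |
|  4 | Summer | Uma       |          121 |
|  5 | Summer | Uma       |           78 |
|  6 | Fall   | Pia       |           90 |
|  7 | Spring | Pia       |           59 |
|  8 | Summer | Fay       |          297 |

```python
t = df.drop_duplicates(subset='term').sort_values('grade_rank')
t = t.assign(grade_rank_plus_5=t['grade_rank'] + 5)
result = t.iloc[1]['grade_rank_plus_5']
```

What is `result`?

drop duplicate term (keep=first):
     term student  grade_rank
0  Spring     Zoe          54
1    Fall     Uma          67
4  Summer     Uma         121
sort by grade_rank:
     term student  grade_rank
0  Spring     Zoe          54
1    Fall     Uma          67
4  Summer     Uma         121
add column grade_rank_plus_5 = t['grade_rank'] + 5:
     term student  grade_rank  grade_rank_plus_5
0  Spring     Zoe          54                 59
1    Fall     Uma          67                 72
4  Summer     Uma         121                126
value at position 1, column 'grade_rank_plus_5' → 72

72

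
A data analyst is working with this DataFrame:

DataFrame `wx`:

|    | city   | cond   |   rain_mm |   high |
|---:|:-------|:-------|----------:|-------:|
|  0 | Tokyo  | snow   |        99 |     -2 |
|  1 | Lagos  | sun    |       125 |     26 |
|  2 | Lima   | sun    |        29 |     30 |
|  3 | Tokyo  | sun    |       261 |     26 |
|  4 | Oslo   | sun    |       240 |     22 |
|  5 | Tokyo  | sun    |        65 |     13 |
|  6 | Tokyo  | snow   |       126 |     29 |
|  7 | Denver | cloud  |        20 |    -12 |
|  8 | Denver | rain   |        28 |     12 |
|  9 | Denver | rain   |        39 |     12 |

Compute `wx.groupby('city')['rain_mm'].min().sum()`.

479

group by city, min of rain_mm:
city
Denver     20
Lagos     125
Lima       29
Oslo      240
Tokyo      65
Name: rain_mm, dtype: int64
Finally, sum of the resulting series = 479.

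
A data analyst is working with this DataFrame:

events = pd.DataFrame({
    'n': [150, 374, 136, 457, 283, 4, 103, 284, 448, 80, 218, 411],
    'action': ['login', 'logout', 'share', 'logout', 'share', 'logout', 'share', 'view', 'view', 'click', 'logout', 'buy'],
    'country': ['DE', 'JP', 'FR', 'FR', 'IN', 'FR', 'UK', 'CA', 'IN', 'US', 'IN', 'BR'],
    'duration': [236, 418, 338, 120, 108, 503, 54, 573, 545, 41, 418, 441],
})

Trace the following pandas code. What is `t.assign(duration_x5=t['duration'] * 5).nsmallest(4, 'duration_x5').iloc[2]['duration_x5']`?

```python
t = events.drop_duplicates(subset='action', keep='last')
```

drop duplicate action (keep=last):
      n  action country  duration
0   150   login      DE       236
6   103   share      UK        54
8   448    view      IN       545
9    80   click      US        41
10  218  logout      IN       418
11  411     buy      BR       441
add column duration_x5 = t['duration'] * 5:
      n  action country  duration  duration_x5
0   150   login      DE       236         1180
6   103   share      UK        54          270
8   448    view      IN       545         2725
9    80   click      US        41          205
10  218  logout      IN       418         2090
11  411     buy      BR       441         2205
take 4 rows with smallest duration_x5:
      n  action country  duration  duration_x5
9    80   click      US        41          205
6   103   share      UK        54          270
0   150   login      DE       236         1180
10  218  logout      IN       418         2090
value at position 2, column 'duration_x5' → 1180

1180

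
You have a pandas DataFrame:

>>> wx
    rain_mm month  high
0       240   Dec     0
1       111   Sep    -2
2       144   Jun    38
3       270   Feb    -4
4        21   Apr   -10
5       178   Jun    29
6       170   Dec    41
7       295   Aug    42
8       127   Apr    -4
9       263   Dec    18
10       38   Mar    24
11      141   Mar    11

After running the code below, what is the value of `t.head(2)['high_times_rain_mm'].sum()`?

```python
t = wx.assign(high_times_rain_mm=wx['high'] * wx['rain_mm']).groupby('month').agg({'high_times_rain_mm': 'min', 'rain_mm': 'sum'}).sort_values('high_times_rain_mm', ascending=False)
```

17552

add column high_times_rain_mm = wx['high'] * wx['rain_mm']:
    rain_mm month  high  high_times_rain_mm
0       240   Dec     0                   0
1       111   Sep    -2                -222
2       144   Jun    38                5472
3       270   Feb    -4               -1080
4        21   Apr   -10                -210
5       178   Jun    29                5162
6       170   Dec    41                6970
7       295   Aug    42               12390
8       127   Apr    -4                -508
9       263   Dec    18                4734
10       38   Mar    24                 912
11      141   Mar    11                1551
group by month: min(high_times_rain_mm), sum(rain_mm):
       high_times_rain_mm  rain_mm
month                             
Apr                  -508      148
Aug                 12390      295
Dec                     0      673
Feb                 -1080      270
Jun                  5162      322
Mar                   912      179
Sep                  -222      111
sort by high_times_rain_mm descending:
       high_times_rain_mm  rain_mm
month                             
Aug                 12390      295
Jun                  5162      322
Mar                   912      179
Dec                     0      673
Sep                  -222      111
Apr                  -508      148
Feb                 -1080      270
take first 2 rows:
       high_times_rain_mm  rain_mm
month                             
Aug                 12390      295
Jun                  5162      322
sum of column 'high_times_rain_mm' → 17552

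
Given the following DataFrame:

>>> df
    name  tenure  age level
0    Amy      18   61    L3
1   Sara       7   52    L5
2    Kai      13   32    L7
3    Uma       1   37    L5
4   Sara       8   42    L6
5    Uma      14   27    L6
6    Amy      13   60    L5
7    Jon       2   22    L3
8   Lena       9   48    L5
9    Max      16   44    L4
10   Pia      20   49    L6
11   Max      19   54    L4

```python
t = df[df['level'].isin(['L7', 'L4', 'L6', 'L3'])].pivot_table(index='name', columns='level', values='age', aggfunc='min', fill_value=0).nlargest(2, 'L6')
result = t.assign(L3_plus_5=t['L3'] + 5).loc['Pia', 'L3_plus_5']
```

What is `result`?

5

filter rows where level in ['L7', 'L4', 'L6', 'L3']:
    name  tenure  age level
0    Amy      18   61    L3
2    Kai      13   32    L7
4   Sara       8   42    L6
5    Uma      14   27    L6
7    Jon       2   22    L3
9    Max      16   44    L4
10   Pia      20   49    L6
11   Max      19   54    L4
pivot: rows=name, cols=level, min(age):
level  L3  L4  L6  L7
name                 
Amy    61   0   0   0
Jon    22   0   0   0
Kai     0   0   0  32
Max     0  44   0   0
Pia     0   0  49   0
Sara    0   0  42   0
Uma     0   0  27   0
take 2 rows with largest L6:
level  L3  L4  L6  L7
name                 
Pia     0   0  49   0
Sara    0   0  42   0
add column L3_plus_5 = t['L3'] + 5:
level  L3  L4  L6  L7  L3_plus_5
name                            
Pia     0   0  49   0          5
Sara    0   0  42   0          5
Hence 5.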